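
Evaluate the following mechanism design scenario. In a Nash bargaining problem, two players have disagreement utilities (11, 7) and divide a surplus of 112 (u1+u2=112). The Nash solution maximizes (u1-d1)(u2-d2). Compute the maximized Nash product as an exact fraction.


Step 1: The Nash solution splits surplus symmetrically above the disagreement point
Step 2: u1 = (total + d1 - d2)/2 = (112 + 11 - 7)/2 = 58
Step 3: u2 = (total - d1 + d2)/2 = (112 - 11 + 7)/2 = 54
Step 4: Nash product = (58 - 11) * (54 - 7)
Step 5: = 47 * 47 = 2209

2209


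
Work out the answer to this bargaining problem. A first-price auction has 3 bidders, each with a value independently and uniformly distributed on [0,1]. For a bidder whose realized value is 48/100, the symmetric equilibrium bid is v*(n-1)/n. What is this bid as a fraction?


Step 1: The symmetric BNE bidding function is b(v) = v * (n-1) / n
Step 2: Substitute v = 12/25 and n = 3
Step 3: b = 12/25 * 2/3
Step 4: b = 8/25

8/25


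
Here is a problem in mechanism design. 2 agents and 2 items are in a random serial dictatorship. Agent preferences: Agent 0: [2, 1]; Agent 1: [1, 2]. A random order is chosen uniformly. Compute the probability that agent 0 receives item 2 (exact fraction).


Step 1: Agent 0 wants item 2
Step 2: There are 2 possible orderings of agents
Step 3: In 2 orderings, agent 0 gets item 2
Step 4: Probability = 2/2 = 1

1


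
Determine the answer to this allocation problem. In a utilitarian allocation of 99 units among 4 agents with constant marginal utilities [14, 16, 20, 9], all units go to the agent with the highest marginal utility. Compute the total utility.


Step 1: The marginal utilities are [14, 16, 20, 9]
Step 2: The highest marginal utility is 20
Step 3: All 99 units go to that agent
Step 4: Total utility = 20 * 99 = 1980

1980


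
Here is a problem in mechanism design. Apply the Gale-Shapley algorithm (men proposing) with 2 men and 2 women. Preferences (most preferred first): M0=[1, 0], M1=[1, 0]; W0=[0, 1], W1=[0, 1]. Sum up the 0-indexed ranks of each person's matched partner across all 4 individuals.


Step 1: Run Gale-Shapley (men propose, women hold best offer):
  M0 proposes to W1; she accepts
  M1 proposes to W1; rejected
  M1 proposes to W0; she accepts
Step 2: Final matching: W0-M1, W1-M0
Step 3: 0-indexed ranks (man's rank of his match, then woman's): 1 + 1 + 0 + 0
Step 4: Total rank sum = 2

2


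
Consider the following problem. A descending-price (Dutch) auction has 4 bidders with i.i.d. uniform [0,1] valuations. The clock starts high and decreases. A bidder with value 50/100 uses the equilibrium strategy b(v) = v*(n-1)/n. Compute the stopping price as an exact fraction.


Step 1: Dutch auctions are strategically equivalent to first-price auctions
Step 2: The equilibrium bid is b(v) = v*(n-1)/n
Step 3: b = 1/2 * 3/4
Step 4: b = 3/8

3/8


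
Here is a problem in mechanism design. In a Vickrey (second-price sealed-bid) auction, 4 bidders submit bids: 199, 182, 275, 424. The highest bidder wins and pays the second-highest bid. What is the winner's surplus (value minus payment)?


Step 1: Sort bids in descending order: 424, 275, 199, 182
Step 2: The winning bid is the highest: 424
Step 3: The payment equals the second-highest bid: 275
Step 4: Surplus = winner's bid - payment = 424 - 275 = 149

149


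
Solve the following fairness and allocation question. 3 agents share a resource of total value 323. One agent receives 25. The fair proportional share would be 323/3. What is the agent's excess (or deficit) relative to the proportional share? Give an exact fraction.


Step 1: Proportional share = 323/3
Step 2: Agent's actual allocation = 25
Step 3: Excess = 25 - 323/3 = -248/3

-248/3


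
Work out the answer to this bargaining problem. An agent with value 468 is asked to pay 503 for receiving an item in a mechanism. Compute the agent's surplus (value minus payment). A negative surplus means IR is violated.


Step 1: Surplus = value - payment = 468 - 503 = -35
Step 2: IR is violated (surplus < 0)

-35


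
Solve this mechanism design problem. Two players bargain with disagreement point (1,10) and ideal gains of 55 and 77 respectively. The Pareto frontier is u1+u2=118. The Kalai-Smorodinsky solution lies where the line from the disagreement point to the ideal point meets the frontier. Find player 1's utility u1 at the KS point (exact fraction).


Step 1: At the KS point, (u1-d1)/r1 = (u2-d2)/r2 = t and u1+u2 = 118
Step 2: u1 = d1 + r1*t and u2 = d2 + r2*t, so (d1 + r1*t) + (d2 + r2*t) = 118
Step 3: t = (118 - 1 - 10)/(55 + 77) = 107/132
Step 4: u1 = d1 + r1*t = 1 + 55 * 107/132 = 547/12
Step 5: (Check: u2 = d2 + r2*t = 869/12; u1+u2 = 547/12 + 869/12 = 118, on the frontier.)

547/12


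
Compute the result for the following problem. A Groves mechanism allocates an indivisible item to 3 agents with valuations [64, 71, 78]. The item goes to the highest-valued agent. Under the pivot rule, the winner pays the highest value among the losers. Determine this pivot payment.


Step 1: The efficient winner is agent 2 with value 78
Step 2: Other agents' values: [64, 71]
Step 3: Pivot payment = max(others) = 71
Step 4: The winner pays 71

71


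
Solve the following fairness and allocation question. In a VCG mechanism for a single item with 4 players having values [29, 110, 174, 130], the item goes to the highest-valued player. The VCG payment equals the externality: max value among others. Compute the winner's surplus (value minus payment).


Step 1: The winner is the agent with the highest value: agent 2 with value 174
Step 2: Values of other agents: [29, 110, 130]
Step 3: VCG payment = max of others' values = 130
Step 4: Surplus = 174 - 130 = 44

44


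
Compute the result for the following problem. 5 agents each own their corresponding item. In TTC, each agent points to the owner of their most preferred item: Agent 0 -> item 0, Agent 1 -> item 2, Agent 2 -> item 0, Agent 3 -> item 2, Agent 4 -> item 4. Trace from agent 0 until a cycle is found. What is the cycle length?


Step 1: Trace the pointer graph from agent 0: 0 -> 0
Step 2: A cycle is detected when we revisit agent 0
Step 3: The cycle is: 0 -> 0
Step 4: Cycle length = 1

1


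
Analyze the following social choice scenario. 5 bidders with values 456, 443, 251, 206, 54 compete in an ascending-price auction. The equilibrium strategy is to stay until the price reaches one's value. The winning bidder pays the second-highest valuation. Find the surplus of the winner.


Step 1: Identify the highest value: 456
Step 2: Identify the second-highest value: 443
Step 3: The final price = second-highest value = 443
Step 4: Surplus = 456 - 443 = 13

13


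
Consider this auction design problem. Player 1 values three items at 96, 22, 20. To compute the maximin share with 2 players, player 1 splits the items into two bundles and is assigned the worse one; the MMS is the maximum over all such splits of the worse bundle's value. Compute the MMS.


Step 1: Item values = 96, 22, 20
Step 2: Enumerate all 2-bundle partitions and take the smaller bundle:
  Partition 1: {96} vs {22,20} -> bundles 96, 42; min = 42
  Partition 2: {22} vs {96,20} -> bundles 22, 116; min = 22
  Partition 3: {20} vs {96,22} -> bundles 20, 118; min = 20
Step 3: MMS = max(42, 22, 20) = 42

42


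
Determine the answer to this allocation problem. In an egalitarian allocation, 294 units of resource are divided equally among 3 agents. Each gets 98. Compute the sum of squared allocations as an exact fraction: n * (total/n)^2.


Step 1: Each agent's share = 294/3 = 98
Step 2: Square of each share = (98)^2 = 9604
Step 3: Sum of squares = 3 * 9604 = 28812

28812


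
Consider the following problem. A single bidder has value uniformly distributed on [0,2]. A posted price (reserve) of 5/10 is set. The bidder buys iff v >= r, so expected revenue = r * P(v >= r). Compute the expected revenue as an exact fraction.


Step 1: Posted price r = 1/2, value support [0,2]
Step 2: P(v >= r) = (2 - 1/2)/2 = 3/4
Step 3: Expected revenue = r * P(v >= r) = 1/2 * 3/4
Step 4: Revenue = 3/8

3/8


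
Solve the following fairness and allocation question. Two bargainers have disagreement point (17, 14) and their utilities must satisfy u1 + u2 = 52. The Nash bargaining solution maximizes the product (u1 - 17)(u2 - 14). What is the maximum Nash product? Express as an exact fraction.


Step 1: The Nash solution splits surplus symmetrically above the disagreement point
Step 2: u1 = (total + d1 - d2)/2 = (52 + 17 - 14)/2 = 55/2
Step 3: u2 = (total - d1 + d2)/2 = (52 - 17 + 14)/2 = 49/2
Step 4: Nash product = (55/2 - 17) * (49/2 - 14)
Step 5: = 21/2 * 21/2 = 441/4

441/4


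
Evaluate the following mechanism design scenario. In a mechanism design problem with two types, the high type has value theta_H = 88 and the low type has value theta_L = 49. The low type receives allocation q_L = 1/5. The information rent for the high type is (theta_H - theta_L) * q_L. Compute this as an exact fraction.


Step 1: theta_H - theta_L = 88 - 49 = 39
Step 2: Information rent = (theta_H - theta_L) * q_L
Step 3: = 39 * 1/5
Step 4: = 39/5

39/5


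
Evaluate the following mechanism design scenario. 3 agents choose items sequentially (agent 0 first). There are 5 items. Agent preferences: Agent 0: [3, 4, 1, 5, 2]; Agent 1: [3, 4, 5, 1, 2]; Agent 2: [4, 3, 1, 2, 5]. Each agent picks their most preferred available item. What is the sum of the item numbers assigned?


Step 1: Agent 0 picks item 3
Step 2: Agent 1 picks item 4
Step 3: Agent 2 picks item 1
Step 4: Sum = 3 + 4 + 1 = 8

8


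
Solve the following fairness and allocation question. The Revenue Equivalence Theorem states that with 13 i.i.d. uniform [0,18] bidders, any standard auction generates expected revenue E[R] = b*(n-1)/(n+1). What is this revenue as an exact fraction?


Step 1: By Revenue Equivalence, expected revenue = b*(n-1)/(n+1)
Step 2: Substituting n = 13, b = 18
Step 3: Revenue = 18*(13-1)/(13+1) = 18*12/14
Step 4: Revenue = 216/14 = 108/7

108/7


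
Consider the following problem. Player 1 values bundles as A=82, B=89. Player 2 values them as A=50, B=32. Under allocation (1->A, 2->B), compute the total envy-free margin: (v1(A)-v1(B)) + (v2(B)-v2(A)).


Step 1: Player 1's margin = v1(A) - v1(B) = 82 - 89 = -7
Step 2: Player 2's margin = v2(B) - v2(A) = 32 - 50 = -18
Step 3: Total margin = -7 + -18 = -25

-25


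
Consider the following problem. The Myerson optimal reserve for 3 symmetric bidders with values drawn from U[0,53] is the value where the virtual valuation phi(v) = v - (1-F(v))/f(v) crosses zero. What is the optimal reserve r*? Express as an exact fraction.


Step 1: For U[0,53], F(v) = v/53 and f(v) = 1/53
Step 2: phi(v) = v - (1 - v/53)/(1/53) = v - (53 - v) = 2v - 53
Step 3: Set phi(r*) = 0: 2r* - 53 = 0
Step 4: r* = 53/2 (the number of bidders n = 3 does not enter)

53/2


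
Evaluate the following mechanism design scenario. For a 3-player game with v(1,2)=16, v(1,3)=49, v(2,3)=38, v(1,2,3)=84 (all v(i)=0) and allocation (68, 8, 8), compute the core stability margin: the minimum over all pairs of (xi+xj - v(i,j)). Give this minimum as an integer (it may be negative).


Step 1: Slack for coalition (1,2): x1+x2 - v12 = 76 - 16 = 60
Step 2: Slack for coalition (1,3): x1+x3 - v13 = 76 - 49 = 27
Step 3: Slack for coalition (2,3): x2+x3 - v23 = 16 - 38 = -22
Step 4: Minimum slack = min(60, 27, -22) = -22, attained by (2,3); coalition (2,3) can block (slack < 0), so the allocation is not in the core

-22


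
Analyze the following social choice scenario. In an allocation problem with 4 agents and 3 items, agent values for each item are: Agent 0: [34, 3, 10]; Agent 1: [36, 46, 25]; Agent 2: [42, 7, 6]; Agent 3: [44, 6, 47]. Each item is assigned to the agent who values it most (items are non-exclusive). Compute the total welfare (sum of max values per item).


Step 1: For each item, find the maximum value among all agents.
Step 2: Item 0 -> Agent 3 (value 44)
Step 3: Item 1 -> Agent 1 (value 46)
Step 4: Item 2 -> Agent 3 (value 47)
Step 5: Total welfare = 44 + 46 + 47 = 137

137


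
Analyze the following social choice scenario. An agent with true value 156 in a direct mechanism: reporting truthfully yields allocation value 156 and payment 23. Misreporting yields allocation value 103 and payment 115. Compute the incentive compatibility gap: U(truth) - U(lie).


Step 1: U(truth) = value - payment = 156 - 23 = 133
Step 2: U(lie) = allocation - payment = 103 - 115 = -12
Step 3: IC gap = 133 - (-12) = 145

145


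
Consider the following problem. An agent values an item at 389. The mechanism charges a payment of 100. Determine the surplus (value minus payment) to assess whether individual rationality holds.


Step 1: Surplus = value - payment = 389 - 100 = 289
Step 2: IR is satisfied (surplus >= 0)

289


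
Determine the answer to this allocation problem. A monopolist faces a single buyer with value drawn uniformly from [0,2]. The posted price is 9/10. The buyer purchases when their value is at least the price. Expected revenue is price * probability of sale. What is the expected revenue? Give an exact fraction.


Step 1: Posted price r = 9/10, value support [0,2]
Step 2: P(v >= r) = (2 - 9/10)/2 = 11/20
Step 3: Expected revenue = r * P(v >= r) = 9/10 * 11/20
Step 4: Revenue = 99/200

99/200


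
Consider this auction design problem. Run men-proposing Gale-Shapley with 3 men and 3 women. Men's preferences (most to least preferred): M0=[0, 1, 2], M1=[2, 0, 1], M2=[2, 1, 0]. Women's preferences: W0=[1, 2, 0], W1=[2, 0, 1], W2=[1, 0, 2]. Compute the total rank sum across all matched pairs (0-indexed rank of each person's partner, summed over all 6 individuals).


Step 1: Run Gale-Shapley (men propose, women hold best offer):
  M0 proposes to W0; she accepts
  M1 proposes to W2; she accepts
  M2 proposes to W2; rejected
  M2 proposes to W1; she accepts
Step 2: Final matching: W0-M0, W1-M2, W2-M1
Step 3: 0-indexed ranks (man's rank of his match, then woman's): 0 + 2 + 1 + 0 + 0 + 0
Step 4: Total rank sum = 3

3


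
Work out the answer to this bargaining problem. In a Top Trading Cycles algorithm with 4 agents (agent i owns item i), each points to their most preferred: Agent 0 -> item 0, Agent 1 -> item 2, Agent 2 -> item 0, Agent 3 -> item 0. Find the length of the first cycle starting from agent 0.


Step 1: Trace the pointer graph from agent 0: 0 -> 0
Step 2: A cycle is detected when we revisit agent 0
Step 3: The cycle is: 0 -> 0
Step 4: Cycle length = 1

1


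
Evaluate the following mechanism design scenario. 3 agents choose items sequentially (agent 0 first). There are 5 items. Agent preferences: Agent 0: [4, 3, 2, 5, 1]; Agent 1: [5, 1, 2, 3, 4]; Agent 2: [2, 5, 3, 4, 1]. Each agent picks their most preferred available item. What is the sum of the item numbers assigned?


Step 1: Agent 0 picks item 4
Step 2: Agent 1 picks item 5
Step 3: Agent 2 picks item 2
Step 4: Sum = 4 + 5 + 2 = 11

11


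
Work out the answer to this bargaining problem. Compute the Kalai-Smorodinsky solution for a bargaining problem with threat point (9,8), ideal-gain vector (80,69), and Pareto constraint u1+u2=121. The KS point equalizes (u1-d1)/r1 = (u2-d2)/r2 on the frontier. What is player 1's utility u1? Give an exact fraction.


Step 1: At the KS point, (u1-d1)/r1 = (u2-d2)/r2 = t and u1+u2 = 121
Step 2: u1 = d1 + r1*t and u2 = d2 + r2*t, so (d1 + r1*t) + (d2 + r2*t) = 121
Step 3: t = (121 - 9 - 8)/(80 + 69) = 104/149
Step 4: u1 = d1 + r1*t = 9 + 80 * 104/149 = 9661/149
Step 5: (Check: u2 = d2 + r2*t = 8368/149; u1+u2 = 9661/149 + 8368/149 = 121, on the frontier.)

9661/149


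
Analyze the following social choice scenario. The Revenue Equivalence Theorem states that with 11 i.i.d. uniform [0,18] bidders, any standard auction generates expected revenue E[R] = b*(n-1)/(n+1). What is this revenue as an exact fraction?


Step 1: By Revenue Equivalence, expected revenue = b*(n-1)/(n+1)
Step 2: Substituting n = 11, b = 18
Step 3: Revenue = 18*(11-1)/(11+1) = 18*10/12
Step 4: Revenue = 180/12 = 15

15


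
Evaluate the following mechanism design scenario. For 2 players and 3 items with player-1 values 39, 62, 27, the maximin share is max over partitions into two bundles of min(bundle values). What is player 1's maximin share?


Step 1: Item values = 39, 62, 27
Step 2: Enumerate all 2-bundle partitions and take the smaller bundle:
  Partition 1: {39} vs {62,27} -> bundles 39, 89; min = 39
  Partition 2: {62} vs {39,27} -> bundles 62, 66; min = 62
  Partition 3: {27} vs {39,62} -> bundles 27, 101; min = 27
Step 3: MMS = max(39, 62, 27) = 62

62


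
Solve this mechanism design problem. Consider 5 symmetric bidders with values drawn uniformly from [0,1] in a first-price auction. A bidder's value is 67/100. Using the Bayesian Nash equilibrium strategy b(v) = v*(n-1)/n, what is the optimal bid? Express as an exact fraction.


Step 1: The symmetric BNE bidding function is b(v) = v * (n-1) / n
Step 2: Substitute v = 67/100 and n = 5
Step 3: b = 67/100 * 4/5
Step 4: b = 67/125

67/125


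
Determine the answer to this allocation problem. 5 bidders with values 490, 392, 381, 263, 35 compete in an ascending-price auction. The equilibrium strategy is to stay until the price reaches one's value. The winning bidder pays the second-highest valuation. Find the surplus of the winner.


Step 1: Identify the highest value: 490
Step 2: Identify the second-highest value: 392
Step 3: The final price = second-highest value = 392
Step 4: Surplus = 490 - 392 = 98

98


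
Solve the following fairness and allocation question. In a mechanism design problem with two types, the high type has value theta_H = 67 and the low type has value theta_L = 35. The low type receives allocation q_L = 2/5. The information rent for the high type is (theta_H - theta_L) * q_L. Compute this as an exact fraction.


Step 1: theta_H - theta_L = 67 - 35 = 32
Step 2: Information rent = (theta_H - theta_L) * q_L
Step 3: = 32 * 2/5
Step 4: = 64/5

64/5


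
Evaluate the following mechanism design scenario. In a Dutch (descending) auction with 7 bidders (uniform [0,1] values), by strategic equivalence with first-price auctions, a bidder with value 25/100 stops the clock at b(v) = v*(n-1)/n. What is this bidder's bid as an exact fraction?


Step 1: Dutch auctions are strategically equivalent to first-price auctions
Step 2: The equilibrium bid is b(v) = v*(n-1)/n
Step 3: b = 1/4 * 6/7
Step 4: b = 3/14

3/14


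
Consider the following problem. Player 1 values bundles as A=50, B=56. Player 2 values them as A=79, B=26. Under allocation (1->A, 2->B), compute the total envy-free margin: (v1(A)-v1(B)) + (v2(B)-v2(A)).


Step 1: Player 1's margin = v1(A) - v1(B) = 50 - 56 = -6
Step 2: Player 2's margin = v2(B) - v2(A) = 26 - 79 = -53
Step 3: Total margin = -6 + -53 = -59

-59


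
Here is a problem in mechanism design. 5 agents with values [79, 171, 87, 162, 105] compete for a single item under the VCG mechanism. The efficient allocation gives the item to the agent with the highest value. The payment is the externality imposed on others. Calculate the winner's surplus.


Step 1: The winner is the agent with the highest value: agent 1 with value 171
Step 2: Values of other agents: [79, 87, 162, 105]
Step 3: VCG payment = max of others' values = 162
Step 4: Surplus = 171 - 162 = 9

9


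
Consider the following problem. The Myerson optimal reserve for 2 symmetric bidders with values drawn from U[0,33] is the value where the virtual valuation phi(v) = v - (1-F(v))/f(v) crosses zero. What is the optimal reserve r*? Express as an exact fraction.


Step 1: For U[0,33], F(v) = v/33 and f(v) = 1/33
Step 2: phi(v) = v - (1 - v/33)/(1/33) = v - (33 - v) = 2v - 33
Step 3: Set phi(r*) = 0: 2r* - 33 = 0
Step 4: r* = 33/2 (the number of bidders n = 2 does not enter)

33/2


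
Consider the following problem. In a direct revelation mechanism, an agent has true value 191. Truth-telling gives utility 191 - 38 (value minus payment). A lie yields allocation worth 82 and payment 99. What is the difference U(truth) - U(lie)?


Step 1: U(truth) = value - payment = 191 - 38 = 153
Step 2: U(lie) = allocation - payment = 82 - 99 = -17
Step 3: IC gap = 153 - (-17) = 170

170


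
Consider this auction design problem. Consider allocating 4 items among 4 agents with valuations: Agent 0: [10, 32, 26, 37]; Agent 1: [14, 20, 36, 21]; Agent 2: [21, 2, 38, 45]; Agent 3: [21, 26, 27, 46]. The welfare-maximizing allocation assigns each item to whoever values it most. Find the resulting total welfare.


Step 1: For each item, find the maximum value among all agents.
Step 2: Item 0 -> Agent 2 (value 21)
Step 3: Item 1 -> Agent 0 (value 32)
Step 4: Item 2 -> Agent 2 (value 38)
Step 5: Item 3 -> Agent 3 (value 46)
Step 6: Total welfare = 21 + 32 + 38 + 46 = 137

137


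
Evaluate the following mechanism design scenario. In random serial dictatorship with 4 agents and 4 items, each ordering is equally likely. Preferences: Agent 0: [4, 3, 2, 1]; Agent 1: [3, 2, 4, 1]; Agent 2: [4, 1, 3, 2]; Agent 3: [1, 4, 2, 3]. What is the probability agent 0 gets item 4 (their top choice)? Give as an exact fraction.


Step 1: Agent 0 wants item 4
Step 2: There are 24 possible orderings of agents
Step 3: In 12 orderings, agent 0 gets item 4
Step 4: Probability = 12/24 = 1/2

1/2


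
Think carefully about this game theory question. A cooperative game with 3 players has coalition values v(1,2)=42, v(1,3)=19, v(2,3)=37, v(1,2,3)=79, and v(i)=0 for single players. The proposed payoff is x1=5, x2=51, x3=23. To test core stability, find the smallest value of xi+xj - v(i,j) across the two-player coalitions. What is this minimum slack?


Step 1: Slack for coalition (1,2): x1+x2 - v12 = 56 - 42 = 14
Step 2: Slack for coalition (1,3): x1+x3 - v13 = 28 - 19 = 9
Step 3: Slack for coalition (2,3): x2+x3 - v23 = 74 - 37 = 37
Step 4: Minimum slack = min(14, 9, 37) = 9, attained by (1,3); no pair can gain by deviating, so the allocation is in the core

9


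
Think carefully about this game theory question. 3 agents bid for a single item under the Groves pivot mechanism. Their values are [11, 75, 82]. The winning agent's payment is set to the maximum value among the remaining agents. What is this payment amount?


Step 1: The efficient winner is agent 2 with value 82
Step 2: Other agents' values: [11, 75]
Step 3: Pivot payment = max(others) = 75
Step 4: The winner pays 75

75


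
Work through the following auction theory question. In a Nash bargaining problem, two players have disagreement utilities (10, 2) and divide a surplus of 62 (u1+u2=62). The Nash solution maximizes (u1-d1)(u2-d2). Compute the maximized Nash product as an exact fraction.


Step 1: The Nash solution splits surplus symmetrically above the disagreement point
Step 2: u1 = (total + d1 - d2)/2 = (62 + 10 - 2)/2 = 35
Step 3: u2 = (total - d1 + d2)/2 = (62 - 10 + 2)/2 = 27
Step 4: Nash product = (35 - 10) * (27 - 2)
Step 5: = 25 * 25 = 625

625


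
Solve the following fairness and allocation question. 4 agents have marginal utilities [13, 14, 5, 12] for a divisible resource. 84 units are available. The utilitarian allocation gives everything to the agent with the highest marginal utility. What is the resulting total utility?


Step 1: The marginal utilities are [13, 14, 5, 12]
Step 2: The highest marginal utility is 14
Step 3: All 84 units go to that agent
Step 4: Total utility = 14 * 84 = 1176

1176


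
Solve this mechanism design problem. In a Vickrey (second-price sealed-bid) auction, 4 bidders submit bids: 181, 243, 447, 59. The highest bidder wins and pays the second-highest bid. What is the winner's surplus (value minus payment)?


Step 1: Sort bids in descending order: 447, 243, 181, 59
Step 2: The winning bid is the highest: 447
Step 3: The payment equals the second-highest bid: 243
Step 4: Surplus = winner's bid - payment = 447 - 243 = 204

204


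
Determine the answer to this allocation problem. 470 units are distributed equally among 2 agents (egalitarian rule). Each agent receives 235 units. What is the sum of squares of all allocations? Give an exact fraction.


Step 1: Each agent's share = 470/2 = 235
Step 2: Square of each share = (235)^2 = 55225
Step 3: Sum of squares = 2 * 55225 = 110450

110450


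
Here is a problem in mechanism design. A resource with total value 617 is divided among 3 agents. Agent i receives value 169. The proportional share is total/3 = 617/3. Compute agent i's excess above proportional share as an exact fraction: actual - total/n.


Step 1: Proportional share = 617/3
Step 2: Agent's actual allocation = 169
Step 3: Excess = 169 - 617/3 = -110/3

-110/3


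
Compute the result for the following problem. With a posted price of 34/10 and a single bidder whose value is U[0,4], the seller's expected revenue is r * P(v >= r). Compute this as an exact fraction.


Step 1: Posted price r = 17/5, value support [0,4]
Step 2: P(v >= r) = (4 - 17/5)/4 = 3/20
Step 3: Expected revenue = r * P(v >= r) = 17/5 * 3/20
Step 4: Revenue = 51/100

51/100


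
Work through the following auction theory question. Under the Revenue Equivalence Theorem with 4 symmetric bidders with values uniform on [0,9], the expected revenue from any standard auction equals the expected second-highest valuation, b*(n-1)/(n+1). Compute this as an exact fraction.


Step 1: By Revenue Equivalence, expected revenue = b*(n-1)/(n+1)
Step 2: Substituting n = 4, b = 9
Step 3: Revenue = 9*(4-1)/(4+1) = 9*3/5
Step 4: Revenue = 27/5

27/5


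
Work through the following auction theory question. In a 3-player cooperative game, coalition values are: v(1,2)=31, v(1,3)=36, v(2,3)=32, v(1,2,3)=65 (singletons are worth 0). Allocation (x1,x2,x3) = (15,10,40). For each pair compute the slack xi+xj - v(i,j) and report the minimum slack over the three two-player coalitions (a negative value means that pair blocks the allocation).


Step 1: Slack for coalition (1,2): x1+x2 - v12 = 25 - 31 = -6
Step 2: Slack for coalition (1,3): x1+x3 - v13 = 55 - 36 = 19
Step 3: Slack for coalition (2,3): x2+x3 - v23 = 50 - 32 = 18
Step 4: Minimum slack = min(-6, 19, 18) = -6, attained by (1,2); coalition (1,2) can block (slack < 0), so the allocation is not in the core

-6


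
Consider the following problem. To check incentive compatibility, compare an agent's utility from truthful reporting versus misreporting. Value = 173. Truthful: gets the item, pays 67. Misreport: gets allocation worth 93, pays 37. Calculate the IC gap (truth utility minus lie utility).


Step 1: U(truth) = value - payment = 173 - 67 = 106
Step 2: U(lie) = allocation - payment = 93 - 37 = 56
Step 3: IC gap = 106 - 56 = 50

50


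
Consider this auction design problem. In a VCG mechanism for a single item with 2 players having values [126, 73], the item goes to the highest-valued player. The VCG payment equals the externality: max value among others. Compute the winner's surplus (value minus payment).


Step 1: The winner is the agent with the highest value: agent 0 with value 126
Step 2: Values of other agents: [73]
Step 3: VCG payment = max of others' values = 73
Step 4: Surplus = 126 - 73 = 53

53


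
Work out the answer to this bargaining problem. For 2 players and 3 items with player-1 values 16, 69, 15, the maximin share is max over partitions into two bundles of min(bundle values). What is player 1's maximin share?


Step 1: Item values = 16, 69, 15
Step 2: Enumerate all 2-bundle partitions and take the smaller bundle:
  Partition 1: {16} vs {69,15} -> bundles 16, 84; min = 16
  Partition 2: {69} vs {16,15} -> bundles 69, 31; min = 31
  Partition 3: {15} vs {16,69} -> bundles 15, 85; min = 15
Step 3: MMS = max(16, 31, 15) = 31

31


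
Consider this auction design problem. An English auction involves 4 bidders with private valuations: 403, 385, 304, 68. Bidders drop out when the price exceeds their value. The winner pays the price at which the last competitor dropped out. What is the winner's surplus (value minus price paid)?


Step 1: Identify the highest value: 403
Step 2: Identify the second-highest value: 385
Step 3: The final price = second-highest value = 385
Step 4: Surplus = 403 - 385 = 18

18


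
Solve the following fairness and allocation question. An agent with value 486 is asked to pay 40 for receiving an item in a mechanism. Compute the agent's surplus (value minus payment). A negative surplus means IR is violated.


Step 1: Surplus = value - payment = 486 - 40 = 446
Step 2: IR is satisfied (surplus >= 0)

446


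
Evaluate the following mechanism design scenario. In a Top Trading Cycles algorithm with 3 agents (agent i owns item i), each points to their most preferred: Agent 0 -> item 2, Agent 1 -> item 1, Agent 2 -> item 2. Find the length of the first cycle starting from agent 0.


Step 1: Trace the pointer graph from agent 0: 0 -> 2 -> 2
Step 2: A cycle is detected when we revisit agent 2
Step 3: The cycle is: 2 -> 2
Step 4: Cycle length = 1

1


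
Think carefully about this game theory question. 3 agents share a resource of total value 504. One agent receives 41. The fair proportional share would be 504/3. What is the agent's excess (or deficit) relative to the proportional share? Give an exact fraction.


Step 1: Proportional share = 504/3 = 168
Step 2: Agent's actual allocation = 41
Step 3: Excess = 41 - 168 = -127

-127


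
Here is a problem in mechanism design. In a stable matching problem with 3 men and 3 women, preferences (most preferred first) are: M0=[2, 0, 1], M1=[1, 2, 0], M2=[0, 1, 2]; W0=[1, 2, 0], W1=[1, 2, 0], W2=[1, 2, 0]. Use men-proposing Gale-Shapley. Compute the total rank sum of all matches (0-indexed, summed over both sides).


Step 1: Run Gale-Shapley (men propose, women hold best offer):
  M0 proposes to W2; she accepts
  M1 proposes to W1; she accepts
  M2 proposes to W0; she accepts
Step 2: Final matching: W0-M2, W1-M1, W2-M0
Step 3: 0-indexed ranks (man's rank of his match, then woman's): 0 + 1 + 0 + 0 + 0 + 2
Step 4: Total rank sum = 3

3


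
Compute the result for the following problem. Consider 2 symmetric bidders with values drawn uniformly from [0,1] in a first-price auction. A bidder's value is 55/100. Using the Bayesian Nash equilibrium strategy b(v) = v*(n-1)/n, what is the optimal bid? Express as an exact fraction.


Step 1: The symmetric BNE bidding function is b(v) = v * (n-1) / n
Step 2: Substitute v = 11/20 and n = 2
Step 3: b = 11/20 * 1/2
Step 4: b = 11/40

11/40


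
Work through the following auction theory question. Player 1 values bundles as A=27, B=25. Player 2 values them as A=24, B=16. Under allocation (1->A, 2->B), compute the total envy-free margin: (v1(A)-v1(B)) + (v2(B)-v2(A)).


Step 1: Player 1's margin = v1(A) - v1(B) = 27 - 25 = 2
Step 2: Player 2's margin = v2(B) - v2(A) = 16 - 24 = -8
Step 3: Total margin = 2 + -8 = -6

-6


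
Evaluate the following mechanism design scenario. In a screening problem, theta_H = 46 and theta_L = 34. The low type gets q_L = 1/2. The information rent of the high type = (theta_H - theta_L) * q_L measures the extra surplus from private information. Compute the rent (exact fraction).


Step 1: theta_H - theta_L = 46 - 34 = 12
Step 2: Information rent = (theta_H - theta_L) * q_L
Step 3: = 12 * 1/2
Step 4: = 6

6


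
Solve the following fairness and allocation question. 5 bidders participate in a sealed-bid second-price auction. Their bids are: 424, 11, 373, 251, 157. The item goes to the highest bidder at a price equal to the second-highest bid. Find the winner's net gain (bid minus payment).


Step 1: Sort bids in descending order: 424, 373, 251, 157, 11
Step 2: The winning bid is the highest: 424
Step 3: The payment equals the second-highest bid: 373
Step 4: Surplus = winner's bid - payment = 424 - 373 = 51

51


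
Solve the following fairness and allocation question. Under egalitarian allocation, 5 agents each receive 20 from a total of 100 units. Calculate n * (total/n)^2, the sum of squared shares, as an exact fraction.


Step 1: Each agent's share = 100/5 = 20
Step 2: Square of each share = (20)^2 = 400
Step 3: Sum of squares = 5 * 400 = 2000

2000


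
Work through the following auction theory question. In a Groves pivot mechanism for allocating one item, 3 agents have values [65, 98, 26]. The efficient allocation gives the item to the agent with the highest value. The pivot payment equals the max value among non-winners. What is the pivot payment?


Step 1: The efficient winner is agent 1 with value 98
Step 2: Other agents' values: [65, 26]
Step 3: Pivot payment = max(others) = 65
Step 4: The winner pays 65

65


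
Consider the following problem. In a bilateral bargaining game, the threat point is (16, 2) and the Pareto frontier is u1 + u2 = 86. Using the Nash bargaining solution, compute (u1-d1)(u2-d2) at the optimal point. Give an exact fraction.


Step 1: The Nash solution splits surplus symmetrically above the disagreement point
Step 2: u1 = (total + d1 - d2)/2 = (86 + 16 - 2)/2 = 50
Step 3: u2 = (total - d1 + d2)/2 = (86 - 16 + 2)/2 = 36
Step 4: Nash product = (50 - 16) * (36 - 2)
Step 5: = 34 * 34 = 1156

1156


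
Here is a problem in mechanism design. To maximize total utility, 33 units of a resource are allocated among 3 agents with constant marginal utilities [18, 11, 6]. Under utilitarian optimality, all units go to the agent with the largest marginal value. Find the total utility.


Step 1: The marginal utilities are [18, 11, 6]
Step 2: The highest marginal utility is 18
Step 3: All 33 units go to that agent
Step 4: Total utility = 18 * 33 = 594

594


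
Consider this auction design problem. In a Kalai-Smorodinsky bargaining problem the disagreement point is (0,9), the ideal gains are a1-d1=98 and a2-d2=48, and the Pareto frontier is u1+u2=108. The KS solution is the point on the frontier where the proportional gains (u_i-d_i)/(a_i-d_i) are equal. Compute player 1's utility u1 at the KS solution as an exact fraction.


Step 1: At the KS point, (u1-d1)/r1 = (u2-d2)/r2 = t and u1+u2 = 108
Step 2: u1 = d1 + r1*t and u2 = d2 + r2*t, so (d1 + r1*t) + (d2 + r2*t) = 108
Step 3: t = (108 - 0 - 9)/(98 + 48) = 99/146
Step 4: u1 = d1 + r1*t = 0 + 98 * 99/146 = 4851/73
Step 5: (Check: u2 = d2 + r2*t = 3033/73; u1+u2 = 4851/73 + 3033/73 = 108, on the frontier.)

4851/73


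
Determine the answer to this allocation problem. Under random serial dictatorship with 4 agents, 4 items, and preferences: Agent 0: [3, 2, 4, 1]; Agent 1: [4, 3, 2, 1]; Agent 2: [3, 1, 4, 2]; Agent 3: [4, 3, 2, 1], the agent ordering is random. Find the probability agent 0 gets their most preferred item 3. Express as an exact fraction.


Step 1: Agent 0 wants item 3
Step 2: There are 24 possible orderings of agents
Step 3: In 10 orderings, agent 0 gets item 3
Step 4: Probability = 10/24 = 5/12

5/12


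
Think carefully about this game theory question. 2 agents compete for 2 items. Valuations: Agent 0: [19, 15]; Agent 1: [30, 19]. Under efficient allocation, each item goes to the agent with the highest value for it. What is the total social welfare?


Step 1: For each item, find the maximum value among all agents.
Step 2: Item 0 -> Agent 1 (value 30)
Step 3: Item 1 -> Agent 1 (value 19)
Step 4: Total welfare = 30 + 19 = 49

49


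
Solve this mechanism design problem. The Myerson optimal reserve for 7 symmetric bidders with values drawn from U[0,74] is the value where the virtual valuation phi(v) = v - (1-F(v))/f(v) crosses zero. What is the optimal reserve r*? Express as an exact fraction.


Step 1: For U[0,74], F(v) = v/74 and f(v) = 1/74
Step 2: phi(v) = v - (1 - v/74)/(1/74) = v - (74 - v) = 2v - 74
Step 3: Set phi(r*) = 0: 2r* - 74 = 0
Step 4: r* = 74/2 = 37 (the number of bidders n = 7 does not enter)

37


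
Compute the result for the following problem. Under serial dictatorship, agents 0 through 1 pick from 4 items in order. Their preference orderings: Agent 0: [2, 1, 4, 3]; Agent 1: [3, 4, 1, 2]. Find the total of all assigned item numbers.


Step 1: Agent 0 picks item 2
Step 2: Agent 1 picks item 3
Step 3: Sum = 2 + 3 = 5

5


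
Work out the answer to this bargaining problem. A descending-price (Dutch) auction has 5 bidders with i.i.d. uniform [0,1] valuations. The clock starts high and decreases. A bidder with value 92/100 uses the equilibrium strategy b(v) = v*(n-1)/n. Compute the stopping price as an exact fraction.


Step 1: Dutch auctions are strategically equivalent to first-price auctions
Step 2: The equilibrium bid is b(v) = v*(n-1)/n
Step 3: b = 23/25 * 4/5
Step 4: b = 92/125

92/125


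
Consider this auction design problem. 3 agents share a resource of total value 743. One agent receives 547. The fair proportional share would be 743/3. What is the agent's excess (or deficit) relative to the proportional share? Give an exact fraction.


Step 1: Proportional share = 743/3
Step 2: Agent's actual allocation = 547
Step 3: Excess = 547 - 743/3 = 898/3

898/3


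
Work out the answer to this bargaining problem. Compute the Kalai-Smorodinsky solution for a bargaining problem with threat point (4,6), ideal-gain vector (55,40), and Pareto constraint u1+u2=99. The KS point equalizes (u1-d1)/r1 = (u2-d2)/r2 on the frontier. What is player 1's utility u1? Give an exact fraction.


Step 1: At the KS point, (u1-d1)/r1 = (u2-d2)/r2 = t and u1+u2 = 99
Step 2: u1 = d1 + r1*t and u2 = d2 + r2*t, so (d1 + r1*t) + (d2 + r2*t) = 99
Step 3: t = (99 - 4 - 6)/(55 + 40) = 89/95
Step 4: u1 = d1 + r1*t = 4 + 55 * 89/95 = 1055/19
Step 5: (Check: u2 = d2 + r2*t = 826/19; u1+u2 = 1055/19 + 826/19 = 99, on the frontier.)

1055/19


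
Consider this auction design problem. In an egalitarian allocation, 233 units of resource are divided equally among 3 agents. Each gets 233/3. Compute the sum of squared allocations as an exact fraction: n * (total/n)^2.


Step 1: Each agent's share = 233/3
Step 2: Square of each share = (233/3)^2 = 54289/9
Step 3: Sum of squares = 3 * 54289/9 = 54289/3

54289/3


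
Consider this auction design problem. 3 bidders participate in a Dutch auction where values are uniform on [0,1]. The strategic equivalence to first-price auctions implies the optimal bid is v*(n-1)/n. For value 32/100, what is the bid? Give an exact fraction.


Step 1: Dutch auctions are strategically equivalent to first-price auctions
Step 2: The equilibrium bid is b(v) = v*(n-1)/n
Step 3: b = 8/25 * 2/3
Step 4: b = 16/75

16/75


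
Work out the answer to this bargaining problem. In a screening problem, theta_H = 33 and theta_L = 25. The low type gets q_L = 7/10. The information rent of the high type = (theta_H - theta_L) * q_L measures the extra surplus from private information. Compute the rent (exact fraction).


Step 1: theta_H - theta_L = 33 - 25 = 8
Step 2: Information rent = (theta_H - theta_L) * q_L
Step 3: = 8 * 7/10
Step 4: = 28/5

28/5


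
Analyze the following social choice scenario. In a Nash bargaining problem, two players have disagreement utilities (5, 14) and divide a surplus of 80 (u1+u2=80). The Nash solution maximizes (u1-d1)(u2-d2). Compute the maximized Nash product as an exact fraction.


Step 1: The Nash solution splits surplus symmetrically above the disagreement point
Step 2: u1 = (total + d1 - d2)/2 = (80 + 5 - 14)/2 = 71/2
Step 3: u2 = (total - d1 + d2)/2 = (80 - 5 + 14)/2 = 89/2
Step 4: Nash product = (71/2 - 5) * (89/2 - 14)
Step 5: = 61/2 * 61/2 = 3721/4

3721/4


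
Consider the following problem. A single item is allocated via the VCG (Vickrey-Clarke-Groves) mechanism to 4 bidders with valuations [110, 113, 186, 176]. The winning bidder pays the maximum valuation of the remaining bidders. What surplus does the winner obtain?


Step 1: The winner is the agent with the highest value: agent 2 with value 186
Step 2: Values of other agents: [110, 113, 176]
Step 3: VCG payment = max of others' values = 176
Step 4: Surplus = 186 - 176 = 10

10


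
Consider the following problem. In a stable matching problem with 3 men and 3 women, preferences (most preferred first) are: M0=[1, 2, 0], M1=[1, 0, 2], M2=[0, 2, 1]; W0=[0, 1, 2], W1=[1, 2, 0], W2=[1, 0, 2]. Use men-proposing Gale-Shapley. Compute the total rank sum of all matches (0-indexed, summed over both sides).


Step 1: Run Gale-Shapley (men propose, women hold best offer):
  M0 proposes to W1; she accepts
  M1 proposes to W1; she switches from M0
  M2 proposes to W0; she accepts
  M0 proposes to W2; she accepts
Step 2: Final matching: W0-M2, W1-M1, W2-M0
Step 3: 0-indexed ranks (man's rank of his match, then woman's): 0 + 2 + 0 + 0 + 1 + 1
Step 4: Total rank sum = 4

4
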